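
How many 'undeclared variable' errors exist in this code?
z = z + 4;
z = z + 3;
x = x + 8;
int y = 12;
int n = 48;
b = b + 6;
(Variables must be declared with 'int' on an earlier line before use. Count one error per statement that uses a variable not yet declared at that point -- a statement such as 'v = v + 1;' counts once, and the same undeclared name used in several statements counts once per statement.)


Scanning code line by line:
  Line 1: use 'z' -> ERROR (undeclared)
  Line 2: use 'z' -> ERROR (undeclared)
  Line 3: use 'x' -> ERROR (undeclared)
  Line 4: declare 'y' -> declared = ['y']
  Line 5: declare 'n' -> declared = ['n', 'y']
  Line 6: use 'b' -> ERROR (undeclared)
Total undeclared variable errors: 4

4


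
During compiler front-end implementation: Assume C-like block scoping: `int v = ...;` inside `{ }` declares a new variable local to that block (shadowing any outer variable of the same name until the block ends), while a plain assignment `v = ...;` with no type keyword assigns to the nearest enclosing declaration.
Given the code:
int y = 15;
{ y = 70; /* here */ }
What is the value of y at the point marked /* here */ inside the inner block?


Analyzing scoping rules:
Outer scope: declares y = 15
Inner block: 'y = 70;' has no type keyword, so it is an assignment to the outer y (no shadowing)
Inside the block, after the assignment -> 70
Result: 70

70


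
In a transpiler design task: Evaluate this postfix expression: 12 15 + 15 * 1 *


Processing tokens left to right:
Push 12, Push 15
Pop 12 and 15, compute 12 + 15 = 27, push 27
Push 15
Pop 27 and 15, compute 27 * 15 = 405, push 405
Push 1
Pop 405 and 1, compute 405 * 1 = 405, push 405
Stack result: 405

405


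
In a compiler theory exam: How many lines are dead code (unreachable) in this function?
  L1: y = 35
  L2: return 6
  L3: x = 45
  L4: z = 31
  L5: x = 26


Analyzing control flow:
  L1: reachable (before return)
  L2: reachable (return statement)
  L3: DEAD (after return at L2)
  L4: DEAD (after return at L2)
  L5: DEAD (after return at L2)
Return at L2, total lines = 5
Dead lines: L3 through L5
Count: 3

3


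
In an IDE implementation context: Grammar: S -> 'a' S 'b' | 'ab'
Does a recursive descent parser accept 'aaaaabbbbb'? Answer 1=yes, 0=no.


Grammar accepts strings of the form a^n b^n (n >= 1)
Word: 'aaaaabbbbb'
Counting: 5 a's and 5 b's
Check: 5 == 5? Yes
Derivation (S -> aSb applied 4 time(s), then S -> ab): S => aSb => aaSbb => aaaSbbb => aaaaSbbbb => aaaaabbbbb
Accepted

1


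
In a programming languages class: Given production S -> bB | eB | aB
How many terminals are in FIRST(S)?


Production: S -> bB | eB | aB
Examining each alternative for leading terminals:
  S -> bB : first terminal = 'b'
  S -> eB : first terminal = 'e'
  S -> aB : first terminal = 'a'
FIRST(S) = {a, b, e}
Count: 3

3


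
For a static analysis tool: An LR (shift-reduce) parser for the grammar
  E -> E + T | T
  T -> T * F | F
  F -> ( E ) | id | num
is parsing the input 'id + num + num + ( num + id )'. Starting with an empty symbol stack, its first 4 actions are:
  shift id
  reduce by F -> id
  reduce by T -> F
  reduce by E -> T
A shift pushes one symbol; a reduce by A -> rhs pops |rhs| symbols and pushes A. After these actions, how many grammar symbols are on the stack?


Tracking the symbol stack through each action:
  Action 1: shift 'id' : push -> stack = [id] (size 1)
  Action 2: reduce by F -> id : pop 1, push F -> stack = [F] (size 1)
  Action 3: reduce by T -> F : pop 1, push T -> stack = [T] (size 1)
  Action 4: reduce by E -> T : pop 1, push E -> stack = [E] (size 1)
Final stack size: 1

1


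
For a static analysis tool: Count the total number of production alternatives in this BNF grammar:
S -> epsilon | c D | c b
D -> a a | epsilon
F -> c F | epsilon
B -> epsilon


Counting alternatives per rule:
  S: 3 alternative(s)
  D: 2 alternative(s)
  F: 2 alternative(s)
  B: 1 alternative(s)
Sum: 3 + 2 + 2 + 1 = 8

8


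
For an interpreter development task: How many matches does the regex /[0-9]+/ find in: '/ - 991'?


Pattern: /[0-9]+/ (int literals)
Input: '/ - 991'
Scanning for matches:
  Match 1: '991'
Total matches: 1

1


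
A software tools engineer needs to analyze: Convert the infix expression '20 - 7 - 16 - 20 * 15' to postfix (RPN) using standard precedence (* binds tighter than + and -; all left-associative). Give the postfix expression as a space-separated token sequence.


Applying the shunting-yard algorithm:
  Operand 20 -> output
  Push '-' onto operator stack -> op-stack: [-]
  Operand 7 -> output
  See '-' (prec 1); top '-' (prec 1) >= it -> pop '-' to output
  Push '-' onto operator stack -> op-stack: [-]
  Operand 16 -> output
  See '-' (prec 1); top '-' (prec 1) >= it -> pop '-' to output
  Push '-' onto operator stack -> op-stack: [-]
  Operand 20 -> output
  Push '*' onto operator stack -> op-stack: [-, *]
  Operand 15 -> output
  End of input: pop '*' to output
  End of input: pop '-' to output
Postfix result: 20 7 - 16 - 20 15 * -

20 7 - 16 - 20 15 * -


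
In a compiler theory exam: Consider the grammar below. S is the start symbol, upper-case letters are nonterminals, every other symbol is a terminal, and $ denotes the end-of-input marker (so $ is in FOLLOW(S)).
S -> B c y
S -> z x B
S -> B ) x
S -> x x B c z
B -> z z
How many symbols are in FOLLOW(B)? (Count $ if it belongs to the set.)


S is the start symbol and does not occur in any rule body, so FOLLOW(S) = {$}.
Examining every occurrence of B in a rule body:
  S -> B c y : B is followed by terminal 'c' -> add 'c'
  S -> z x B : B is at the right end -> add FOLLOW(S) = {$}
  S -> B ) x : B is followed by terminal ')' -> add ')'
  S -> x x B c z : B is followed by terminal 'c' -> add 'c' (already in the set)
  B -> z z : B does not occur in the body -> contributes nothing
FOLLOW(B) = {), c, $}
Count: 3

3


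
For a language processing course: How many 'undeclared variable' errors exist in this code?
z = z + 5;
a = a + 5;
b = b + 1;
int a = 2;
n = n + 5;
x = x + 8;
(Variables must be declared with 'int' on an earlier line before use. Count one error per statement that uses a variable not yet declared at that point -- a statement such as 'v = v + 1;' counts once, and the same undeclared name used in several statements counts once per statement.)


Scanning code line by line:
  Line 1: use 'z' -> ERROR (undeclared)
  Line 2: use 'a' -> ERROR (undeclared)
  Line 3: use 'b' -> ERROR (undeclared)
  Line 4: declare 'a' -> declared = ['a']
  Line 5: use 'n' -> ERROR (undeclared)
  Line 6: use 'x' -> ERROR (undeclared)
Total undeclared variable errors: 5

5


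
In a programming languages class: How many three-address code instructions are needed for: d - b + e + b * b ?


Expression: d - b + e + b * b
Generating three-address code (respecting * over +/- precedence):
  Instruction 1: t1 = b * b
  Instruction 2: t2 = d - b
  Instruction 3: t3 = t2 + e
  Instruction 4: t4 = t3 + t1
Total instructions: 4

4


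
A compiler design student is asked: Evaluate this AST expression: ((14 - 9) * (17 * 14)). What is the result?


Expression: ((14 - 9) * (17 * 14))
Evaluating step by step:
  14 - 9 = 5
  17 * 14 = 238
  5 * 238 = 1190
Result: 1190

1190


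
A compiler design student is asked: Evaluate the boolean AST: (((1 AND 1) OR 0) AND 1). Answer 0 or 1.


Step 1: Evaluate inner node
  1 AND 1 = 1
Step 2: Evaluate next node
  1 OR 0 = 1
Step 3: Evaluate root node
  1 AND 1 = 1

1


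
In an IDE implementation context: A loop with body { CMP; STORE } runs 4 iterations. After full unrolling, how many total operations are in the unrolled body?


Loop body operations: CMP, STORE (2 ops per iteration)
Unrolling 4 iterations:
  Iteration 1: CMP, STORE (2 ops)
  Iteration 2: CMP, STORE (2 ops)
  Iteration 3: CMP, STORE (2 ops)
  Iteration 4: CMP, STORE (2 ops)
Total: 4 iterations * 2 ops/iter = 8 operations

8


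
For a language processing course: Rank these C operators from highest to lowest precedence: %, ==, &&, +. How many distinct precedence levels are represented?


Looking up precedence for each operator:
  % -> precedence 6
  == -> precedence 3
  && -> precedence 2
  + -> precedence 5
Sorted highest to lowest: %, +, ==, &&
Distinct precedence values: [6, 5, 3, 2]
Number of distinct levels: 4

4


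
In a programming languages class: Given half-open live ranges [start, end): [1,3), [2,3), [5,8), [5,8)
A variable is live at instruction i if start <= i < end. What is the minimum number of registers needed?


Live ranges:
  Var0: [1, 3)
  Var1: [2, 3)
  Var2: [5, 8)
  Var3: [5, 8)
Sweep-line events (position, delta, active):
  pos=1 start -> active=1
  pos=2 start -> active=2
  pos=3 end -> active=1
  pos=3 end -> active=0
  pos=5 start -> active=1
  pos=5 start -> active=2
  pos=8 end -> active=1
  pos=8 end -> active=0
Maximum simultaneous active: 2
Minimum registers needed: 2

2


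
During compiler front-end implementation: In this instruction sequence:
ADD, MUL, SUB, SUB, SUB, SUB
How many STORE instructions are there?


Scanning instruction sequence for STORE:
  Position 1: ADD
  Position 2: MUL
  Position 3: SUB
  Position 4: SUB
  Position 5: SUB
  Position 6: SUB
Matches at positions: []
Total STORE count: 0

0


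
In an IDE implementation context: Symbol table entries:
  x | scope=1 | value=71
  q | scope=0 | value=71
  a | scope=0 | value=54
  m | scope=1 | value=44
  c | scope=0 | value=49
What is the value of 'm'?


Searching symbol table for 'm':
  x | scope=1 | value=71
  q | scope=0 | value=71
  a | scope=0 | value=54
  m | scope=1 | value=44 <- MATCH
  c | scope=0 | value=49
Found 'm' at scope 1 with value 44

44


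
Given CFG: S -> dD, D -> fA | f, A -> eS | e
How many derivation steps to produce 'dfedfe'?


Grammar: S -> dD, D -> fA | f, A -> eS | e
Deriving 'dfedfe':
Step 1: S -> dD => dD
Step 2: D -> fA => dfA
Step 3: A -> eS => dfeS
Step 4: S -> dD => dfedD
Step 5: D -> fA => dfedfA
Step 6: A -> e => dfedfe
Total derivation steps: 6

6


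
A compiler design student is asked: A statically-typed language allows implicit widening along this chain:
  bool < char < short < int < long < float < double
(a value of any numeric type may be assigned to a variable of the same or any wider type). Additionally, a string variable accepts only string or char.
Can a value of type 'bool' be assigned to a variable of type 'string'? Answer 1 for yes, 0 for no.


Target variable type: string
Source value type: bool
Rule: string accepts only {string, char}
  source 'bool' in {string, char}? No
Result: 0

0


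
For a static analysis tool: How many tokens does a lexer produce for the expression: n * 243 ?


Scanning 'n * 243'
Token 1: 'n' -> identifier
Token 2: '*' -> operator
Token 3: '243' -> integer_literal
Total tokens: 3

3


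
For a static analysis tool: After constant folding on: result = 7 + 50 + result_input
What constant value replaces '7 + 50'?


Identifying constant sub-expression:
  Original: result = 7 + 50 + result_input
  7 and 50 are both compile-time constants
  Evaluating: 7 + 50 = 57
  After folding: result = 57 + result_input

57


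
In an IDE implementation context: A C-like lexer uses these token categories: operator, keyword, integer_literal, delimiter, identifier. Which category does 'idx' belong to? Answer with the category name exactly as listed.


Token: 'idx'
Checking categories:
  identifier: YES
  integer_literal: no
  operator: no
  keyword: no
  delimiter: no
Category: identifier

identifier


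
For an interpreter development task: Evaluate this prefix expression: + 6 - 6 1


Parsing prefix expression: + 6 - 6 1
Step 1: Innermost operation '- 6 1'
  6 - 1 = 5
Step 2: Outer operation '+ 6 [5]'
  6 + 5 = 11

11


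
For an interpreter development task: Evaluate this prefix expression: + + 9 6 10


Parsing prefix expression: + + 9 6 10
Step 1: Innermost operation '+ 9 6'
  9 + 6 = 15
Step 2: Outer operation '+ [15] 10'
  15 + 10 = 25

25


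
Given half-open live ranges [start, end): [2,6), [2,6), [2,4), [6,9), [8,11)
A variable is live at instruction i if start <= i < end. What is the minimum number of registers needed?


Live ranges:
  Var0: [2, 6)
  Var1: [2, 6)
  Var2: [2, 4)
  Var3: [6, 9)
  Var4: [8, 11)
Sweep-line events (position, delta, active):
  pos=2 start -> active=1
  pos=2 start -> active=2
  pos=2 start -> active=3
  pos=4 end -> active=2
  pos=6 end -> active=1
  pos=6 end -> active=0
  pos=6 start -> active=1
  pos=8 start -> active=2
  pos=9 end -> active=1
  pos=11 end -> active=0
Maximum simultaneous active: 3
Minimum registers needed: 3

3


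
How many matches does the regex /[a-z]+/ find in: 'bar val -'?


Pattern: /[a-z]+/ (identifiers)
Input: 'bar val -'
Scanning for matches:
  Match 1: 'bar'
  Match 2: 'val'
Total matches: 2

2


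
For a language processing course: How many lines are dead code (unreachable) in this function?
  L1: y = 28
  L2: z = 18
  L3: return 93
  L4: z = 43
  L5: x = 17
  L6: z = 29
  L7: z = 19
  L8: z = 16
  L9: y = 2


Analyzing control flow:
  L1: reachable (before return)
  L2: reachable (before return)
  L3: reachable (return statement)
  L4: DEAD (after return at L3)
  L5: DEAD (after return at L3)
  L6: DEAD (after return at L3)
  L7: DEAD (after return at L3)
  L8: DEAD (after return at L3)
  L9: DEAD (after return at L3)
Return at L3, total lines = 9
Dead lines: L4 through L9
Count: 6

6


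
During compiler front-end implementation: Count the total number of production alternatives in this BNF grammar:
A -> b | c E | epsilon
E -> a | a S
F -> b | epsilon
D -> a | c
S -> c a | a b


Counting alternatives per rule:
  A: 3 alternative(s)
  E: 2 alternative(s)
  F: 2 alternative(s)
  D: 2 alternative(s)
  S: 2 alternative(s)
Sum: 3 + 2 + 2 + 2 + 2 = 11

11


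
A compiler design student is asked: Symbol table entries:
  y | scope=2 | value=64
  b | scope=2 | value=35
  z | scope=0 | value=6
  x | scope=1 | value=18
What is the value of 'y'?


Searching symbol table for 'y':
  y | scope=2 | value=64 <- MATCH
  b | scope=2 | value=35
  z | scope=0 | value=6
  x | scope=1 | value=18
Found 'y' at scope 2 with value 64

64


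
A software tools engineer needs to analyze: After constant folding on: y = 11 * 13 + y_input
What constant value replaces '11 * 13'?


Identifying constant sub-expression:
  Original: y = 11 * 13 + y_input
  11 and 13 are both compile-time constants
  Evaluating: 11 * 13 = 143
  After folding: y = 143 + y_input

143


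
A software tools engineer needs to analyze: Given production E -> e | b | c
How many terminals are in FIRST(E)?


Production: E -> e | b | c
Examining each alternative for leading terminals:
  E -> e : first terminal = 'e'
  E -> b : first terminal = 'b'
  E -> c : first terminal = 'c'
FIRST(E) = {b, c, e}
Count: 3

3


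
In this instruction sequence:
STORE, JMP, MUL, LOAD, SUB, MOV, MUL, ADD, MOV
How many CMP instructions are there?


Scanning instruction sequence for CMP:
  Position 1: STORE
  Position 2: JMP
  Position 3: MUL
  Position 4: LOAD
  Position 5: SUB
  Position 6: MOV
  Position 7: MUL
  Position 8: ADD
  Position 9: MOV
Matches at positions: []
Total CMP count: 0

0


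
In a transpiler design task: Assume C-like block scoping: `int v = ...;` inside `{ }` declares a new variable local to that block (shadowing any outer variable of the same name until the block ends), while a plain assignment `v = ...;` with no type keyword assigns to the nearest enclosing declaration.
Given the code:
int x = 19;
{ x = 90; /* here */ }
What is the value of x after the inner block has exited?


Analyzing scoping rules:
Outer scope: declares x = 19
Inner block: 'x = 90;' has no type keyword, so it is an assignment to the outer x (no shadowing)
The assignment changed the outer variable itself, so the new value persists after the block -> 90
Result: 90

90


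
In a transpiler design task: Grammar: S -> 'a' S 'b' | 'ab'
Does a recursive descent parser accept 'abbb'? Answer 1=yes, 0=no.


Grammar accepts strings of the form a^n b^n (n >= 1)
Word: 'abbb'
Counting: 1 a's and 3 b's
Check: 1 == 3? No
Mismatch: a-count != b-count
Rejected

0


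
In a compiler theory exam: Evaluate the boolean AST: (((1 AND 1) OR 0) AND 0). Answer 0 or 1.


Step 1: Evaluate inner node
  1 AND 1 = 1
Step 2: Evaluate next node
  1 OR 0 = 1
Step 3: Evaluate root node
  1 AND 0 = 0

0


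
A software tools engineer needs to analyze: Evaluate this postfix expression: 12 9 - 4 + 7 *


Processing tokens left to right:
Push 12, Push 9
Pop 12 and 9, compute 12 - 9 = 3, push 3
Push 4
Pop 3 and 4, compute 3 + 4 = 7, push 7
Push 7
Pop 7 and 7, compute 7 * 7 = 49, push 49
Stack result: 49

49


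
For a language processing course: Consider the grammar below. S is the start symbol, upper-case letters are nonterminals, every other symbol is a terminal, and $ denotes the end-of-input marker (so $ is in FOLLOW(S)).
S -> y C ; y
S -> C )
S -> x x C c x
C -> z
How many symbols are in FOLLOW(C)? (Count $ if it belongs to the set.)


S is the start symbol and does not occur in any rule body, so FOLLOW(S) = {$}.
Examining every occurrence of C in a rule body:
  S -> y C ; y : C is followed by terminal ';' -> add ';'
  S -> C ) : C is followed by terminal ')' -> add ')'
  S -> x x C c x : C is followed by terminal 'c' -> add 'c'
  C -> z : C does not occur in the body -> contributes nothing
FOLLOW(C) = {), ;, c}
Count: 3

3


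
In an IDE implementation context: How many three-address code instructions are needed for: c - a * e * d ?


Expression: c - a * e * d
Generating three-address code (respecting * over +/- precedence):
  Instruction 1: t1 = a * e
  Instruction 2: t2 = t1 * d
  Instruction 3: t3 = c - t2
Total instructions: 3

3


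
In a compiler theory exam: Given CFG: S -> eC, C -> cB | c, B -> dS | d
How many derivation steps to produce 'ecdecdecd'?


Grammar: S -> eC, C -> cB | c, B -> dS | d
Deriving 'ecdecdecd':
Step 1: S -> eC => eC
Step 2: C -> cB => ecB
Step 3: B -> dS => ecdS
Step 4: S -> eC => ecdeC
Step 5: C -> cB => ecdecB
Step 6: B -> dS => ecdecdS
Step 7: S -> eC => ecdecdeC
Step 8: C -> cB => ecdecdecB
Step 9: B -> d => ecdecdecd
Total derivation steps: 9

9


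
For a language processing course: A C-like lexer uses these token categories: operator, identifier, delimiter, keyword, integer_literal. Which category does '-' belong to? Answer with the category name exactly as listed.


Token: '-'
Checking categories:
  identifier: no
  integer_literal: no
  operator: YES
  keyword: no
  delimiter: no
Category: operator

operator


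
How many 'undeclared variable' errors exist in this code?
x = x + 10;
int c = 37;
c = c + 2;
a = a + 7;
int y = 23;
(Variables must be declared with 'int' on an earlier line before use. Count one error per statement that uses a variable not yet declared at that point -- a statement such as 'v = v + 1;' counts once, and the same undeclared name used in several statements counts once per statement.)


Scanning code line by line:
  Line 1: use 'x' -> ERROR (undeclared)
  Line 2: declare 'c' -> declared = ['c']
  Line 3: use 'c' -> OK (declared)
  Line 4: use 'a' -> ERROR (undeclared)
  Line 5: declare 'y' -> declared = ['c', 'y']
Total undeclared variable errors: 2

2


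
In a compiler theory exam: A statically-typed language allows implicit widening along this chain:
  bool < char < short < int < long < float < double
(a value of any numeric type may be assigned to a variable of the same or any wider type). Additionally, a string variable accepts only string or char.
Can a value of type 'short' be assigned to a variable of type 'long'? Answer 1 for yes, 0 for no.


Target variable type: long
Source value type: short
Numeric ranks: short=2, long=4
Widening allowed iff rank(source) <= rank(target): 2 <= 4? Yes
Result: 1

1


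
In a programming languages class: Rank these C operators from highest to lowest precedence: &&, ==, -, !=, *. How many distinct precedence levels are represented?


Looking up precedence for each operator:
  && -> precedence 2
  == -> precedence 3
  - -> precedence 5
  != -> precedence 3
  * -> precedence 6
Sorted highest to lowest: *, -, ==, !=, &&
Distinct precedence values: [6, 5, 3, 2]
Number of distinct levels: 4

4


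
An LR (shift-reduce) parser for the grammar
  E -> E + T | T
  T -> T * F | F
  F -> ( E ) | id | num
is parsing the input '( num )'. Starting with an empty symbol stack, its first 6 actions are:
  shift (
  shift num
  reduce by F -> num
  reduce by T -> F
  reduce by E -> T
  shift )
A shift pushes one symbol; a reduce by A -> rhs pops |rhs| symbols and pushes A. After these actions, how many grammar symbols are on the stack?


Tracking the symbol stack through each action:
  Action 1: shift '(' : push -> stack = [(] (size 1)
  Action 2: shift 'num' : push -> stack = [(, num] (size 2)
  Action 3: reduce by F -> num : pop 1, push F -> stack = [(, F] (size 2)
  Action 4: reduce by T -> F : pop 1, push T -> stack = [(, T] (size 2)
  Action 5: reduce by E -> T : pop 1, push E -> stack = [(, E] (size 2)
  Action 6: shift ')' : push -> stack = [(, E, )] (size 3)
Final stack size: 3

3


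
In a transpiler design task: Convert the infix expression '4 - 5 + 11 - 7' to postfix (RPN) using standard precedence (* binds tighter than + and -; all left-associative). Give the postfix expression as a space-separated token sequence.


Applying the shunting-yard algorithm:
  Operand 4 -> output
  Push '-' onto operator stack -> op-stack: [-]
  Operand 5 -> output
  See '+' (prec 1); top '-' (prec 1) >= it -> pop '-' to output
  Push '+' onto operator stack -> op-stack: [+]
  Operand 11 -> output
  See '-' (prec 1); top '+' (prec 1) >= it -> pop '+' to output
  Push '-' onto operator stack -> op-stack: [-]
  Operand 7 -> output
  End of input: pop '-' to output
Postfix result: 4 5 - 11 + 7 -

4 5 - 11 + 7 -


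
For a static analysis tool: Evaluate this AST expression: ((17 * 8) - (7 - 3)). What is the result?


Expression: ((17 * 8) - (7 - 3))
Evaluating step by step:
  17 * 8 = 136
  7 - 3 = 4
  136 - 4 = 132
Result: 132

132


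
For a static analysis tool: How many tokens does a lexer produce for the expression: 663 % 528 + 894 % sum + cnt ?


Scanning '663 % 528 + 894 % sum + cnt'
Token 1: '663' -> integer_literal
Token 2: '%' -> operator
Token 3: '528' -> integer_literal
Token 4: '+' -> operator
Token 5: '894' -> integer_literal
Token 6: '%' -> operator
Token 7: 'sum' -> identifier
Token 8: '+' -> operator
Token 9: 'cnt' -> identifier
Total tokens: 9

9


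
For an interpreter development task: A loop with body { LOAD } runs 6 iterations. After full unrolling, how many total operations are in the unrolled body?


Loop body operations: LOAD (1 op per iteration)
Unrolling 6 iterations:
  Iteration 1: LOAD (1 ops)
  Iteration 2: LOAD (1 ops)
  Iteration 3: LOAD (1 ops)
  Iteration 4: LOAD (1 ops)
  Iteration 5: LOAD (1 ops)
  Iteration 6: LOAD (1 ops)
Total: 6 iterations * 1 ops/iter = 6 operations

6


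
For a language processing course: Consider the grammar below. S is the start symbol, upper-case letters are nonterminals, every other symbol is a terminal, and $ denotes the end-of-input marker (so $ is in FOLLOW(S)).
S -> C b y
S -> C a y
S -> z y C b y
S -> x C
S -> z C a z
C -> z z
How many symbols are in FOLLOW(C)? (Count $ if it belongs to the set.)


S is the start symbol and does not occur in any rule body, so FOLLOW(S) = {$}.
Examining every occurrence of C in a rule body:
  S -> C b y : C is followed by terminal 'b' -> add 'b'
  S -> C a y : C is followed by terminal 'a' -> add 'a'
  S -> z y C b y : C is followed by terminal 'b' -> add 'b' (already in the set)
  S -> x C : C is at the right end -> add FOLLOW(S) = {$}
  S -> z C a z : C is followed by terminal 'a' -> add 'a' (already in the set)
  C -> z z : C does not occur in the body -> contributes nothing
FOLLOW(C) = {a, b, $}
Count: 3

3


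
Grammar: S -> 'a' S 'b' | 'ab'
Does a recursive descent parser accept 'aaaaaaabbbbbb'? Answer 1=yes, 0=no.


Grammar accepts strings of the form a^n b^n (n >= 1)
Word: 'aaaaaaabbbbbb'
Counting: 7 a's and 6 b's
Check: 7 == 6? No
Mismatch: a-count != b-count
Rejected

0


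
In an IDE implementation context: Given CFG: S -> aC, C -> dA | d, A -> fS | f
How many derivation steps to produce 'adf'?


Grammar: S -> aC, C -> dA | d, A -> fS | f
Deriving 'adf':
Step 1: S -> aC => aC
Step 2: C -> dA => adA
Step 3: A -> f => adf
Total derivation steps: 3

3


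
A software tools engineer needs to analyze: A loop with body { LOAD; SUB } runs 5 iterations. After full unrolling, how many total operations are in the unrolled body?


Loop body operations: LOAD, SUB (2 ops per iteration)
Unrolling 5 iterations:
  Iteration 1: LOAD, SUB (2 ops)
  Iteration 2: LOAD, SUB (2 ops)
  Iteration 3: LOAD, SUB (2 ops)
  Iteration 4: LOAD, SUB (2 ops)
  Iteration 5: LOAD, SUB (2 ops)
Total: 5 iterations * 2 ops/iter = 10 operations

10


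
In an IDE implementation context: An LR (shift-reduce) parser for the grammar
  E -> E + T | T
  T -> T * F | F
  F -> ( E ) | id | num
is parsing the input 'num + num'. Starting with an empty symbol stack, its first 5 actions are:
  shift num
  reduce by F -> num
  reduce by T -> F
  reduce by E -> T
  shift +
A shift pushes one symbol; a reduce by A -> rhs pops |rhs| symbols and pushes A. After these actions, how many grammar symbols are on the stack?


Tracking the symbol stack through each action:
  Action 1: shift 'num' : push -> stack = [num] (size 1)
  Action 2: reduce by F -> num : pop 1, push F -> stack = [F] (size 1)
  Action 3: reduce by T -> F : pop 1, push T -> stack = [T] (size 1)
  Action 4: reduce by E -> T : pop 1, push E -> stack = [E] (size 1)
  Action 5: shift '+' : push -> stack = [E, +] (size 2)
Final stack size: 2

2


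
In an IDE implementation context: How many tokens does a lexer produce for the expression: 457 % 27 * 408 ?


Scanning '457 % 27 * 408'
Token 1: '457' -> integer_literal
Token 2: '%' -> operator
Token 3: '27' -> integer_literal
Token 4: '*' -> operator
Token 5: '408' -> integer_literal
Total tokens: 5

5


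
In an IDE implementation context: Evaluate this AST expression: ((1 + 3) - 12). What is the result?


Expression: ((1 + 3) - 12)
Evaluating step by step:
  1 + 3 = 4
  4 - 12 = -8
Result: -8

-8


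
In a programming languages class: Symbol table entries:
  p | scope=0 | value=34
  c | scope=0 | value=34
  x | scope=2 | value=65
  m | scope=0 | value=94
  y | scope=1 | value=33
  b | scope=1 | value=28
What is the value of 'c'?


Searching symbol table for 'c':
  p | scope=0 | value=34
  c | scope=0 | value=34 <- MATCH
  x | scope=2 | value=65
  m | scope=0 | value=94
  y | scope=1 | value=33
  b | scope=1 | value=28
Found 'c' at scope 0 with value 34

34


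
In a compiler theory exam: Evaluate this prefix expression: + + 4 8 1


Parsing prefix expression: + + 4 8 1
Step 1: Innermost operation '+ 4 8'
  4 + 8 = 12
Step 2: Outer operation '+ [12] 1'
  12 + 1 = 13

13


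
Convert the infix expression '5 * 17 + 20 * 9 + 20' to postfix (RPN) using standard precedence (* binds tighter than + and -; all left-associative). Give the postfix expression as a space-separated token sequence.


Applying the shunting-yard algorithm:
  Operand 5 -> output
  Push '*' onto operator stack -> op-stack: [*]
  Operand 17 -> output
  See '+' (prec 1); top '*' (prec 2) >= it -> pop '*' to output
  Push '+' onto operator stack -> op-stack: [+]
  Operand 20 -> output
  Push '*' onto operator stack -> op-stack: [+, *]
  Operand 9 -> output
  See '+' (prec 1); top '*' (prec 2) >= it -> pop '*' to output
  See '+' (prec 1); top '+' (prec 1) >= it -> pop '+' to output
  Push '+' onto operator stack -> op-stack: [+]
  Operand 20 -> output
  End of input: pop '+' to output
Postfix result: 5 17 * 20 9 * + 20 +

5 17 * 20 9 * + 20 +


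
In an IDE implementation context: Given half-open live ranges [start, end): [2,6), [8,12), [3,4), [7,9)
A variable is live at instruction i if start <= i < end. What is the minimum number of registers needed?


Live ranges:
  Var0: [2, 6)
  Var1: [8, 12)
  Var2: [3, 4)
  Var3: [7, 9)
Sweep-line events (position, delta, active):
  pos=2 start -> active=1
  pos=3 start -> active=2
  pos=4 end -> active=1
  pos=6 end -> active=0
  pos=7 start -> active=1
  pos=8 start -> active=2
  pos=9 end -> active=1
  pos=12 end -> active=0
Maximum simultaneous active: 2
Minimum registers needed: 2

2


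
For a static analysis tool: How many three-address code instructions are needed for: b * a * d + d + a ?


Expression: b * a * d + d + a
Generating three-address code (respecting * over +/- precedence):
  Instruction 1: t1 = b * a
  Instruction 2: t2 = t1 * d
  Instruction 3: t3 = t2 + d
  Instruction 4: t4 = t3 + a
Total instructions: 4

4


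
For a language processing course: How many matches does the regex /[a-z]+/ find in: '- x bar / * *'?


Pattern: /[a-z]+/ (identifiers)
Input: '- x bar / * *'
Scanning for matches:
  Match 1: 'x'
  Match 2: 'bar'
Total matches: 2

2


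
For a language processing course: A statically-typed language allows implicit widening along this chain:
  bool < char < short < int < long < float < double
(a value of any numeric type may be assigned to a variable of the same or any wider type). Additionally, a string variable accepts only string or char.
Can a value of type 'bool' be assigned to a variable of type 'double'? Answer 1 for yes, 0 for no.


Target variable type: double
Source value type: bool
Numeric ranks: bool=0, double=6
Widening allowed iff rank(source) <= rank(target): 0 <= 6? Yes
Result: 1

1


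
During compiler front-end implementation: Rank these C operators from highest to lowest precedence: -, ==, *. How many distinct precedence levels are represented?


Looking up precedence for each operator:
  - -> precedence 5
  == -> precedence 3
  * -> precedence 6
Sorted highest to lowest: *, -, ==
Distinct precedence values: [6, 5, 3]
Number of distinct levels: 3

3


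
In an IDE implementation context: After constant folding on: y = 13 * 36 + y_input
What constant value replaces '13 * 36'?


Identifying constant sub-expression:
  Original: y = 13 * 36 + y_input
  13 and 36 are both compile-time constants
  Evaluating: 13 * 36 = 468
  After folding: y = 468 + y_input

468


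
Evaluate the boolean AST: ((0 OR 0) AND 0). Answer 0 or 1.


Step 1: Evaluate inner node
  0 OR 0 = 0
Step 2: Evaluate root node
  0 AND 0 = 0

0


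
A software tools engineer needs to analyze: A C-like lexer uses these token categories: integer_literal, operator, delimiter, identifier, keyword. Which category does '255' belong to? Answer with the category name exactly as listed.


Token: '255'
Checking categories:
  identifier: no
  integer_literal: YES
  operator: no
  keyword: no
  delimiter: no
Category: integer_literal

integer_literal


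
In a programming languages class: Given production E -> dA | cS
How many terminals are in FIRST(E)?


Production: E -> dA | cS
Examining each alternative for leading terminals:
  E -> dA : first terminal = 'd'
  E -> cS : first terminal = 'c'
FIRST(E) = {c, d}
Count: 2

2


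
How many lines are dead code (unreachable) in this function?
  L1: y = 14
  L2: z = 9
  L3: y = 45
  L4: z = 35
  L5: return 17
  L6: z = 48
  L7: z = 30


Analyzing control flow:
  L1: reachable (before return)
  L2: reachable (before return)
  L3: reachable (before return)
  L4: reachable (before return)
  L5: reachable (return statement)
  L6: DEAD (after return at L5)
  L7: DEAD (after return at L5)
Return at L5, total lines = 7
Dead lines: L6 through L7
Count: 2

2


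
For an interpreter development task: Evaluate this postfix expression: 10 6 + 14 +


Processing tokens left to right:
Push 10, Push 6
Pop 10 and 6, compute 10 + 6 = 16, push 16
Push 14
Pop 16 and 14, compute 16 + 14 = 30, push 30
Stack result: 30

30


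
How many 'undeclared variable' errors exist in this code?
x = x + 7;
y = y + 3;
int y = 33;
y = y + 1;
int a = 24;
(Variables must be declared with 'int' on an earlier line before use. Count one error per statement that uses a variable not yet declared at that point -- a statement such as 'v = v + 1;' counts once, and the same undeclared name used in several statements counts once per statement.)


Scanning code line by line:
  Line 1: use 'x' -> ERROR (undeclared)
  Line 2: use 'y' -> ERROR (undeclared)
  Line 3: declare 'y' -> declared = ['y']
  Line 4: use 'y' -> OK (declared)
  Line 5: declare 'a' -> declared = ['a', 'y']
Total undeclared variable errors: 2

2


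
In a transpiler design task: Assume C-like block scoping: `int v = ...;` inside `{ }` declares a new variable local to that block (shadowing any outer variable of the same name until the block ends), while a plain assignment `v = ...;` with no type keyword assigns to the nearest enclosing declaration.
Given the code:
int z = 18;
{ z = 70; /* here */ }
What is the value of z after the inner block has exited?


Analyzing scoping rules:
Outer scope: declares z = 18
Inner block: 'z = 70;' has no type keyword, so it is an assignment to the outer z (no shadowing)
The assignment changed the outer variable itself, so the new value persists after the block -> 70
Result: 70

70


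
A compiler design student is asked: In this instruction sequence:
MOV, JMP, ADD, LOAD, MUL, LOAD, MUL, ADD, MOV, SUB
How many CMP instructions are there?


Scanning instruction sequence for CMP:
  Position 1: MOV
  Position 2: JMP
  Position 3: ADD
  Position 4: LOAD
  Position 5: MUL
  Position 6: LOAD
  Position 7: MUL
  Position 8: ADD
  Position 9: MOV
  Position 10: SUB
Matches at positions: []
Total CMP count: 0

0


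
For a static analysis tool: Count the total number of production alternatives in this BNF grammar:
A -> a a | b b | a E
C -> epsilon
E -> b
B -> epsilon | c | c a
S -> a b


Counting alternatives per rule:
  A: 3 alternative(s)
  C: 1 alternative(s)
  E: 1 alternative(s)
  B: 3 alternative(s)
  S: 1 alternative(s)
Sum: 3 + 1 + 1 + 3 + 1 = 9

9


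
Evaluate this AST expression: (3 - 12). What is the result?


Expression: (3 - 12)
Evaluating step by step:
  3 - 12 = -9
Result: -9

-9


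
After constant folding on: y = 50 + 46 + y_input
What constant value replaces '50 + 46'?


Identifying constant sub-expression:
  Original: y = 50 + 46 + y_input
  50 and 46 are both compile-time constants
  Evaluating: 50 + 46 = 96
  After folding: y = 96 + y_input

96


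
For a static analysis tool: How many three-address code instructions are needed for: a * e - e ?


Expression: a * e - e
Generating three-address code (respecting * over +/- precedence):
  Instruction 1: t1 = a * e
  Instruction 2: t2 = t1 - e
Total instructions: 2

2


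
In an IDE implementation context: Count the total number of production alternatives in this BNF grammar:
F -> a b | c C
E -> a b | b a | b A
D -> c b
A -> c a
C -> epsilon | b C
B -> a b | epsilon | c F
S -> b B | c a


Counting alternatives per rule:
  F: 2 alternative(s)
  E: 3 alternative(s)
  D: 1 alternative(s)
  A: 1 alternative(s)
  C: 2 alternative(s)
  B: 3 alternative(s)
  S: 2 alternative(s)
Sum: 2 + 3 + 1 + 1 + 2 + 3 + 2 = 14

14


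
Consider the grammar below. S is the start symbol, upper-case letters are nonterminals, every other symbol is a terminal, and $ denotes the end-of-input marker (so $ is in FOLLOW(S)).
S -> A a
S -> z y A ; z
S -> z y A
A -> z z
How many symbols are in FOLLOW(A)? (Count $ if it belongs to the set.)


S is the start symbol and does not occur in any rule body, so FOLLOW(S) = {$}.
Examining every occurrence of A in a rule body:
  S -> A a : A is followed by terminal 'a' -> add 'a'
  S -> z y A ; z : A is followed by terminal ';' -> add ';'
  S -> z y A : A is at the right end -> add FOLLOW(S) = {$}
  A -> z z : A does not occur in the body -> contributes nothing
FOLLOW(A) = {;, a, $}
Count: 3

3


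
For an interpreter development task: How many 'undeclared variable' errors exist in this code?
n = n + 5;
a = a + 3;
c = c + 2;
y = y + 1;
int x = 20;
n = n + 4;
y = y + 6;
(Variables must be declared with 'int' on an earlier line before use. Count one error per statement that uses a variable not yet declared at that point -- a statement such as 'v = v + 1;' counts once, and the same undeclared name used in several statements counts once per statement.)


Scanning code line by line:
  Line 1: use 'n' -> ERROR (undeclared)
  Line 2: use 'a' -> ERROR (undeclared)
  Line 3: use 'c' -> ERROR (undeclared)
  Line 4: use 'y' -> ERROR (undeclared)
  Line 5: declare 'x' -> declared = ['x']
  Line 6: use 'n' -> ERROR (undeclared)
  Line 7: use 'y' -> ERROR (undeclared)
Total undeclared variable errors: 6

6


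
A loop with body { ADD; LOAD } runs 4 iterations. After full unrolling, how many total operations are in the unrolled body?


Loop body operations: ADD, LOAD (2 ops per iteration)
Unrolling 4 iterations:
  Iteration 1: ADD, LOAD (2 ops)
  Iteration 2: ADD, LOAD (2 ops)
  Iteration 3: ADD, LOAD (2 ops)
  Iteration 4: ADD, LOAD (2 ops)
Total: 4 iterations * 2 ops/iter = 8 operations

8


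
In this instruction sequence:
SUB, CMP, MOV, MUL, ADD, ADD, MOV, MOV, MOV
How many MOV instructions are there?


Scanning instruction sequence for MOV:
  Position 1: SUB
  Position 2: CMP
  Position 3: MOV <- MATCH
  Position 4: MUL
  Position 5: ADD
  Position 6: ADD
  Position 7: MOV <- MATCH
  Position 8: MOV <- MATCH
  Position 9: MOV <- MATCH
Matches at positions: [3, 7, 8, 9]
Total MOV count: 4

4


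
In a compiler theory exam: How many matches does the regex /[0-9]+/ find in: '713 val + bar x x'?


Pattern: /[0-9]+/ (int literals)
Input: '713 val + bar x x'
Scanning for matches:
  Match 1: '713'
Total matches: 1

1


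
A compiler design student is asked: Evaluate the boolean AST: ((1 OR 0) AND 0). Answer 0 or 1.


Step 1: Evaluate inner node
  1 OR 0 = 1
Step 2: Evaluate root node
  1 AND 0 = 0

0


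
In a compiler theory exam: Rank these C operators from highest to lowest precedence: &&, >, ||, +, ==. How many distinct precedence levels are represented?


Looking up precedence for each operator:
  && -> precedence 2
  > -> precedence 4
  || -> precedence 1
  + -> precedence 5
  == -> precedence 3
Sorted highest to lowest: +, >, ==, &&, ||
Distinct precedence values: [5, 4, 3, 2, 1]
Number of distinct levels: 5

5


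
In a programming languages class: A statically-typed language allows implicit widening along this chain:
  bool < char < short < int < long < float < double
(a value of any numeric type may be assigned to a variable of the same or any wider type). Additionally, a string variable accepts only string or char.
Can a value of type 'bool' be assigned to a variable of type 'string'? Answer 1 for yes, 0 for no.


Target variable type: string
Source value type: bool
Rule: string accepts only {string, char}
  source 'bool' in {string, char}? No
Result: 0

0


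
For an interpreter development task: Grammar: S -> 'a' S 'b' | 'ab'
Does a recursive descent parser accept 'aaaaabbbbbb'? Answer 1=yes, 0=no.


Grammar accepts strings of the form a^n b^n (n >= 1)
Word: 'aaaaabbbbbb'
Counting: 5 a's and 6 b's
Check: 5 == 6? No
Mismatch: a-count != b-count
Rejected

0


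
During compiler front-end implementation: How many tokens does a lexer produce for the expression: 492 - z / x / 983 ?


Scanning '492 - z / x / 983'
Token 1: '492' -> integer_literal
Token 2: '-' -> operator
Token 3: 'z' -> identifier
Token 4: '/' -> operator
Token 5: 'x' -> identifier
Token 6: '/' -> operator
Token 7: '983' -> integer_literal
Total tokens: 7

7


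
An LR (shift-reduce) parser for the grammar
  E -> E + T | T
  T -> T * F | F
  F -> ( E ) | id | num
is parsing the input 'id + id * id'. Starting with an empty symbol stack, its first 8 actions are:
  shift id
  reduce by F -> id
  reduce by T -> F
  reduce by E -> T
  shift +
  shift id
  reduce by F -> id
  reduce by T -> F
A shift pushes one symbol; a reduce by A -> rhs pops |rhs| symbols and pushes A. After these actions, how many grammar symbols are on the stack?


Tracking the symbol stack through each action:
  Action 1: shift 'id' : push -> stack = [id] (size 1)
  Action 2: reduce by F -> id : pop 1, push F -> stack = [F] (size 1)
  Action 3: reduce by T -> F : pop 1, push T -> stack = [T] (size 1)
  Action 4: reduce by E -> T : pop 1, push E -> stack = [E] (size 1)
  Action 5: shift '+' : push -> stack = [E, +] (size 2)
  Action 6: shift 'id' : push -> stack = [E, +, id] (size 3)
  Action 7: reduce by F -> id : pop 1, push F -> stack = [E, +, F] (size 3)
  Action 8: reduce by T -> F : pop 1, push T -> stack = [E, +, T] (size 3)
Final stack size: 3

3
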